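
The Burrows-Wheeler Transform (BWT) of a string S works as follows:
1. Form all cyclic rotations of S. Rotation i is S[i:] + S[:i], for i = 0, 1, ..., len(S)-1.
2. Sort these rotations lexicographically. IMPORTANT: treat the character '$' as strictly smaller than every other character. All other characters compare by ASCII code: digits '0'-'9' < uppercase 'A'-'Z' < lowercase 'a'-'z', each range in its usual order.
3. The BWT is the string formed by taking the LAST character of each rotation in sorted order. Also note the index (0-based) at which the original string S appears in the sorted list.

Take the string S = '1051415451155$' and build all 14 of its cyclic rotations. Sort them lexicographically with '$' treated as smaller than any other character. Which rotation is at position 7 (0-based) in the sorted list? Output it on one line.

Answer: 415451155$1051

Derivation:
All 14 rotations (rotation i = S[i:]+S[:i]):
  rot[0] = 1051415451155$
  rot[1] = 051415451155$1
  rot[2] = 51415451155$10
  rot[3] = 1415451155$105
  rot[4] = 415451155$1051
  rot[5] = 15451155$10514
  rot[6] = 5451155$105141
  rot[7] = 451155$1051415
  rot[8] = 51155$10514154
  rot[9] = 1155$105141545
  rot[10] = 155$1051415451
  rot[11] = 55$10514154511
  rot[12] = 5$105141545115
  rot[13] = $1051415451155
Sorted (with $ < everything):
  sorted[0] = $1051415451155
  sorted[1] = 051415451155$1
  sorted[2] = 1051415451155$
  sorted[3] = 1155$105141545
  sorted[4] = 1415451155$105
  sorted[5] = 15451155$10514
  sorted[6] = 155$1051415451
  sorted[7] = 415451155$1051
  sorted[8] = 451155$1051415
  sorted[9] = 5$105141545115
  sorted[10] = 51155$10514154
  sorted[11] = 51415451155$10
  sorted[12] = 5451155$105141
  sorted[13] = 55$10514154511
sorted[7] = 415451155$1051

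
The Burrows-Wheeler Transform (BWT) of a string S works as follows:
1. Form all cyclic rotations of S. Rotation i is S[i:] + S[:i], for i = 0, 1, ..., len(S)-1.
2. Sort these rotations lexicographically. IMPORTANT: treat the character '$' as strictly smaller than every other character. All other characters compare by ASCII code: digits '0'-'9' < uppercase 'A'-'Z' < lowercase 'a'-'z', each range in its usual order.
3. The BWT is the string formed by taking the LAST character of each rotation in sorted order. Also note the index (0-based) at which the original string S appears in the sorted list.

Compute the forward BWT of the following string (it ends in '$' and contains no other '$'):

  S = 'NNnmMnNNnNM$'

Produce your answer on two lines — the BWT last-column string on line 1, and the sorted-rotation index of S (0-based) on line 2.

Answer: MNmnn$NNnNMN
5

Derivation:
All 12 rotations (rotation i = S[i:]+S[:i]):
  rot[0] = NNnmMnNNnNM$
  rot[1] = NnmMnNNnNM$N
  rot[2] = nmMnNNnNM$NN
  rot[3] = mMnNNnNM$NNn
  rot[4] = MnNNnNM$NNnm
  rot[5] = nNNnNM$NNnmM
  rot[6] = NNnNM$NNnmMn
  rot[7] = NnNM$NNnmMnN
  rot[8] = nNM$NNnmMnNN
  rot[9] = NM$NNnmMnNNn
  rot[10] = M$NNnmMnNNnN
  rot[11] = $NNnmMnNNnNM
Sorted (with $ < everything):
  sorted[0] = $NNnmMnNNnNM  (last char: 'M')
  sorted[1] = M$NNnmMnNNnN  (last char: 'N')
  sorted[2] = MnNNnNM$NNnm  (last char: 'm')
  sorted[3] = NM$NNnmMnNNn  (last char: 'n')
  sorted[4] = NNnNM$NNnmMn  (last char: 'n')
  sorted[5] = NNnmMnNNnNM$  (last char: '$')
  sorted[6] = NnNM$NNnmMnN  (last char: 'N')
  sorted[7] = NnmMnNNnNM$N  (last char: 'N')
  sorted[8] = mMnNNnNM$NNn  (last char: 'n')
  sorted[9] = nNM$NNnmMnNN  (last char: 'N')
  sorted[10] = nNNnNM$NNnmM  (last char: 'M')
  sorted[11] = nmMnNNnNM$NN  (last char: 'N')
Last column: MNmnn$NNnNMN
Original string S is at sorted index 5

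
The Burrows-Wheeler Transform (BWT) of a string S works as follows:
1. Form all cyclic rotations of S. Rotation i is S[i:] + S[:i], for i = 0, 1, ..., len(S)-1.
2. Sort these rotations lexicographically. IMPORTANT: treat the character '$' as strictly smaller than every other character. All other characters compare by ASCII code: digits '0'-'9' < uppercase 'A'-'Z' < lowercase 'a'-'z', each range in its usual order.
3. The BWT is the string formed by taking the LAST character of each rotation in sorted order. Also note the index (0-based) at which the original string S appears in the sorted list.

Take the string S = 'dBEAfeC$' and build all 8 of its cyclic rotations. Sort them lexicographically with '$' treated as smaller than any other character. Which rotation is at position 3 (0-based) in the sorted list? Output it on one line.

Answer: C$dBEAfe

Derivation:
All 8 rotations (rotation i = S[i:]+S[:i]):
  rot[0] = dBEAfeC$
  rot[1] = BEAfeC$d
  rot[2] = EAfeC$dB
  rot[3] = AfeC$dBE
  rot[4] = feC$dBEA
  rot[5] = eC$dBEAf
  rot[6] = C$dBEAfe
  rot[7] = $dBEAfeC
Sorted (with $ < everything):
  sorted[0] = $dBEAfeC
  sorted[1] = AfeC$dBE
  sorted[2] = BEAfeC$d
  sorted[3] = C$dBEAfe
  sorted[4] = EAfeC$dB
  sorted[5] = dBEAfeC$
  sorted[6] = eC$dBEAf
  sorted[7] = feC$dBEA
sorted[3] = C$dBEAfe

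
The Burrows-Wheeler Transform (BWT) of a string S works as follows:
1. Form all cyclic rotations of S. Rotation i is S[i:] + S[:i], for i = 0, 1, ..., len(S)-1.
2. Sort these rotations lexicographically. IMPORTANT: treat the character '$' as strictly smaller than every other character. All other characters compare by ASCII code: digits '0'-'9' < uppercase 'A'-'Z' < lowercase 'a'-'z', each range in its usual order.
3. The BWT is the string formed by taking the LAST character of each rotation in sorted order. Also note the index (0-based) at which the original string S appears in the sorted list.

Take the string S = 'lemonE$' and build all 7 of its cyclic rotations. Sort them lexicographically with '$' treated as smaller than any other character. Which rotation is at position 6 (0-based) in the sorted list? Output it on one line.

Answer: onE$lem

Derivation:
All 7 rotations (rotation i = S[i:]+S[:i]):
  rot[0] = lemonE$
  rot[1] = emonE$l
  rot[2] = monE$le
  rot[3] = onE$lem
  rot[4] = nE$lemo
  rot[5] = E$lemon
  rot[6] = $lemonE
Sorted (with $ < everything):
  sorted[0] = $lemonE
  sorted[1] = E$lemon
  sorted[2] = emonE$l
  sorted[3] = lemonE$
  sorted[4] = monE$le
  sorted[5] = nE$lemo
  sorted[6] = onE$lem
sorted[6] = onE$lem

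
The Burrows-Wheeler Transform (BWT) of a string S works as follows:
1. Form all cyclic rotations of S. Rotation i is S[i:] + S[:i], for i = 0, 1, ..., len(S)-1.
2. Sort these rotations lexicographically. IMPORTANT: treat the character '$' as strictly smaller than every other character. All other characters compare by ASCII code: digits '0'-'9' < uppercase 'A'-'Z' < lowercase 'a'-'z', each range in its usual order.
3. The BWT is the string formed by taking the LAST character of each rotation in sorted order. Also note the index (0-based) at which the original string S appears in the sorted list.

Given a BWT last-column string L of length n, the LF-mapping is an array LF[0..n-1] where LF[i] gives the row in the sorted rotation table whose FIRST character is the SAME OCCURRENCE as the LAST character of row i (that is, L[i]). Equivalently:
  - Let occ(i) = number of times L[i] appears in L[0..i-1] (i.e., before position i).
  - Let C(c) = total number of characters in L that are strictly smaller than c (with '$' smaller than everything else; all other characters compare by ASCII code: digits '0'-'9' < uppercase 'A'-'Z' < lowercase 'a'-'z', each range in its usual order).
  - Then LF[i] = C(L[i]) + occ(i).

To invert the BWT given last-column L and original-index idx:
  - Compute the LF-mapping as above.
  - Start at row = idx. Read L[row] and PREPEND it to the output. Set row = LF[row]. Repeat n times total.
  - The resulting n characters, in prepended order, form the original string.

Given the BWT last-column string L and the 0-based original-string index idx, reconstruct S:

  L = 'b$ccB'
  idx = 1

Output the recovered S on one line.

Answer: Bccb$

Derivation:
LF mapping: 2 0 3 4 1
Walk LF starting at row 1, prepending L[row]:
  step 1: row=1, L[1]='$', prepend. Next row=LF[1]=0
  step 2: row=0, L[0]='b', prepend. Next row=LF[0]=2
  step 3: row=2, L[2]='c', prepend. Next row=LF[2]=3
  step 4: row=3, L[3]='c', prepend. Next row=LF[3]=4
  step 5: row=4, L[4]='B', prepend. Next row=LF[4]=1
Reversed output: Bccb$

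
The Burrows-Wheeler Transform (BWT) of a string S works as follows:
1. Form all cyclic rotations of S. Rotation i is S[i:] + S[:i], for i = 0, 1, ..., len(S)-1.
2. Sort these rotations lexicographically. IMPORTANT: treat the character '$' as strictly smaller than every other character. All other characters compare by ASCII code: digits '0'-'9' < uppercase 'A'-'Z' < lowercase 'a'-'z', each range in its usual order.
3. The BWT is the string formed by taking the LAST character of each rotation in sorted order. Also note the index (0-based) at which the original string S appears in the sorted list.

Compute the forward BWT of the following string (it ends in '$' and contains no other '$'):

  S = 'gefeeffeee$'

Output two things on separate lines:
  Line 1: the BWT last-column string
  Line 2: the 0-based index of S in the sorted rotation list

All 11 rotations (rotation i = S[i:]+S[:i]):
  rot[0] = gefeeffeee$
  rot[1] = efeeffeee$g
  rot[2] = feeffeee$ge
  rot[3] = eeffeee$gef
  rot[4] = effeee$gefe
  rot[5] = ffeee$gefee
  rot[6] = feee$gefeef
  rot[7] = eee$gefeeff
  rot[8] = ee$gefeeffe
  rot[9] = e$gefeeffee
  rot[10] = $gefeeffeee
Sorted (with $ < everything):
  sorted[0] = $gefeeffeee  (last char: 'e')
  sorted[1] = e$gefeeffee  (last char: 'e')
  sorted[2] = ee$gefeeffe  (last char: 'e')
  sorted[3] = eee$gefeeff  (last char: 'f')
  sorted[4] = eeffeee$gef  (last char: 'f')
  sorted[5] = efeeffeee$g  (last char: 'g')
  sorted[6] = effeee$gefe  (last char: 'e')
  sorted[7] = feee$gefeef  (last char: 'f')
  sorted[8] = feeffeee$ge  (last char: 'e')
  sorted[9] = ffeee$gefee  (last char: 'e')
  sorted[10] = gefeeffeee$  (last char: '$')
Last column: eeeffgefee$
Original string S is at sorted index 10

Answer: eeeffgefee$
10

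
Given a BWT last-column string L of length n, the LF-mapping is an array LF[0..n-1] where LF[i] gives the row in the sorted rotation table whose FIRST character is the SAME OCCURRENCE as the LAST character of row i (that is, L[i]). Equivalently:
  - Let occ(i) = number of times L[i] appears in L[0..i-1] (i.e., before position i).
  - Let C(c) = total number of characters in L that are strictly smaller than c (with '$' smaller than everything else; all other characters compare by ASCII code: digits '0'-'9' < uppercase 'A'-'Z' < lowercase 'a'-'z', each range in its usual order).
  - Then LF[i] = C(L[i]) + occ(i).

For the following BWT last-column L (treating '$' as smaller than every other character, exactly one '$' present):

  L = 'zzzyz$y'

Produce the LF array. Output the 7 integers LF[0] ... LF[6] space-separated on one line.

Char counts: '$':1, 'y':2, 'z':4
C (first-col start): C('$')=0, C('y')=1, C('z')=3
L[0]='z': occ=0, LF[0]=C('z')+0=3+0=3
L[1]='z': occ=1, LF[1]=C('z')+1=3+1=4
L[2]='z': occ=2, LF[2]=C('z')+2=3+2=5
L[3]='y': occ=0, LF[3]=C('y')+0=1+0=1
L[4]='z': occ=3, LF[4]=C('z')+3=3+3=6
L[5]='$': occ=0, LF[5]=C('$')+0=0+0=0
L[6]='y': occ=1, LF[6]=C('y')+1=1+1=2

Answer: 3 4 5 1 6 0 2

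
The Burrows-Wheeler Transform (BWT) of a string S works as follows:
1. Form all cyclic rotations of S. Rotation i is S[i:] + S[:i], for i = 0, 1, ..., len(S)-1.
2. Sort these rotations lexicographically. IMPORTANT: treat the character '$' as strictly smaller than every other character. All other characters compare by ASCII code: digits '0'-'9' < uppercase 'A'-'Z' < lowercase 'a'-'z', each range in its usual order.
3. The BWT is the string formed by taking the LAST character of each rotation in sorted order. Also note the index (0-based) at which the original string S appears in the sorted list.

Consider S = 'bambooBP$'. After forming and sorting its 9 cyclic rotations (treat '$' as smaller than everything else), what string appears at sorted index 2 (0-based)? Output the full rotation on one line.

All 9 rotations (rotation i = S[i:]+S[:i]):
  rot[0] = bambooBP$
  rot[1] = ambooBP$b
  rot[2] = mbooBP$ba
  rot[3] = booBP$bam
  rot[4] = ooBP$bamb
  rot[5] = oBP$bambo
  rot[6] = BP$bamboo
  rot[7] = P$bambooB
  rot[8] = $bambooBP
Sorted (with $ < everything):
  sorted[0] = $bambooBP
  sorted[1] = BP$bamboo
  sorted[2] = P$bambooB
  sorted[3] = ambooBP$b
  sorted[4] = bambooBP$
  sorted[5] = booBP$bam
  sorted[6] = mbooBP$ba
  sorted[7] = oBP$bambo
  sorted[8] = ooBP$bamb
sorted[2] = P$bambooB

Answer: P$bambooB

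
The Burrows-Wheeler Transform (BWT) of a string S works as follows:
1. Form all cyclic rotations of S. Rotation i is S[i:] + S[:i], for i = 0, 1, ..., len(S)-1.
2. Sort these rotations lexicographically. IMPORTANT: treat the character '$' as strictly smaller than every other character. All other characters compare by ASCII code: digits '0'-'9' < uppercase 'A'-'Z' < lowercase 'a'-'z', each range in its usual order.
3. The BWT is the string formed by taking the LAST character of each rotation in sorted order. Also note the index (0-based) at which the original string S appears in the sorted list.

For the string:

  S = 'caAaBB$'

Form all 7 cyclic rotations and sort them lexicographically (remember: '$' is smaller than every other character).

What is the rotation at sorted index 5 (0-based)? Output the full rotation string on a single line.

All 7 rotations (rotation i = S[i:]+S[:i]):
  rot[0] = caAaBB$
  rot[1] = aAaBB$c
  rot[2] = AaBB$ca
  rot[3] = aBB$caA
  rot[4] = BB$caAa
  rot[5] = B$caAaB
  rot[6] = $caAaBB
Sorted (with $ < everything):
  sorted[0] = $caAaBB
  sorted[1] = AaBB$ca
  sorted[2] = B$caAaB
  sorted[3] = BB$caAa
  sorted[4] = aAaBB$c
  sorted[5] = aBB$caA
  sorted[6] = caAaBB$
sorted[5] = aBB$caA

Answer: aBB$caA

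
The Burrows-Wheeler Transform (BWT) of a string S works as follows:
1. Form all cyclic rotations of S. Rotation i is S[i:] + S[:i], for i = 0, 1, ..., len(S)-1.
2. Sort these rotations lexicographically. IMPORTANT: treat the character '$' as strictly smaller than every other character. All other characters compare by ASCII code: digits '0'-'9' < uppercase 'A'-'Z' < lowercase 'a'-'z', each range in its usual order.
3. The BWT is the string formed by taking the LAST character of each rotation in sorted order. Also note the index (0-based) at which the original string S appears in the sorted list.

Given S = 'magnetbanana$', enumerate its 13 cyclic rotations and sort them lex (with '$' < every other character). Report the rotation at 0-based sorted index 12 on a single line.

Answer: tbanana$magne

Derivation:
All 13 rotations (rotation i = S[i:]+S[:i]):
  rot[0] = magnetbanana$
  rot[1] = agnetbanana$m
  rot[2] = gnetbanana$ma
  rot[3] = netbanana$mag
  rot[4] = etbanana$magn
  rot[5] = tbanana$magne
  rot[6] = banana$magnet
  rot[7] = anana$magnetb
  rot[8] = nana$magnetba
  rot[9] = ana$magnetban
  rot[10] = na$magnetbana
  rot[11] = a$magnetbanan
  rot[12] = $magnetbanana
Sorted (with $ < everything):
  sorted[0] = $magnetbanana
  sorted[1] = a$magnetbanan
  sorted[2] = agnetbanana$m
  sorted[3] = ana$magnetban
  sorted[4] = anana$magnetb
  sorted[5] = banana$magnet
  sorted[6] = etbanana$magn
  sorted[7] = gnetbanana$ma
  sorted[8] = magnetbanana$
  sorted[9] = na$magnetbana
  sorted[10] = nana$magnetba
  sorted[11] = netbanana$mag
  sorted[12] = tbanana$magne
sorted[12] = tbanana$magne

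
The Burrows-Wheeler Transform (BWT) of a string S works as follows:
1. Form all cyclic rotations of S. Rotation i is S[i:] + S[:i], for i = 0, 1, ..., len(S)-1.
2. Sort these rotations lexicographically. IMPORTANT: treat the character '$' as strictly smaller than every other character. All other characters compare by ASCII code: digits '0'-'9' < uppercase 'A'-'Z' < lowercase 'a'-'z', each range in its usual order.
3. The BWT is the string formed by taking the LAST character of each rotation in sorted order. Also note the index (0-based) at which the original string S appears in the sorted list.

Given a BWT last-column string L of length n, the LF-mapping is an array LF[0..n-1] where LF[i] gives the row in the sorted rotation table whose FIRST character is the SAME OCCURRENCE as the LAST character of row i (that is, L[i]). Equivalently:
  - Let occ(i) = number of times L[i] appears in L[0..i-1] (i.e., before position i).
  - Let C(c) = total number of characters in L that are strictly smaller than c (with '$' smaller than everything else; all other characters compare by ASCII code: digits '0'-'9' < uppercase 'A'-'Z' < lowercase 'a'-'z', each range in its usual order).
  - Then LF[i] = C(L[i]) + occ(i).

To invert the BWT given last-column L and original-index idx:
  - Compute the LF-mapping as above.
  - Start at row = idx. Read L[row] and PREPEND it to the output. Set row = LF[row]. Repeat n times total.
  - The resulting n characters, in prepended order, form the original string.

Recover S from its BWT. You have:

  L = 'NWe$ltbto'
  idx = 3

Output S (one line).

LF mapping: 1 2 4 0 5 7 3 8 6
Walk LF starting at row 3, prepending L[row]:
  step 1: row=3, L[3]='$', prepend. Next row=LF[3]=0
  step 2: row=0, L[0]='N', prepend. Next row=LF[0]=1
  step 3: row=1, L[1]='W', prepend. Next row=LF[1]=2
  step 4: row=2, L[2]='e', prepend. Next row=LF[2]=4
  step 5: row=4, L[4]='l', prepend. Next row=LF[4]=5
  step 6: row=5, L[5]='t', prepend. Next row=LF[5]=7
  step 7: row=7, L[7]='t', prepend. Next row=LF[7]=8
  step 8: row=8, L[8]='o', prepend. Next row=LF[8]=6
  step 9: row=6, L[6]='b', prepend. Next row=LF[6]=3
Reversed output: bottleWN$

Answer: bottleWN$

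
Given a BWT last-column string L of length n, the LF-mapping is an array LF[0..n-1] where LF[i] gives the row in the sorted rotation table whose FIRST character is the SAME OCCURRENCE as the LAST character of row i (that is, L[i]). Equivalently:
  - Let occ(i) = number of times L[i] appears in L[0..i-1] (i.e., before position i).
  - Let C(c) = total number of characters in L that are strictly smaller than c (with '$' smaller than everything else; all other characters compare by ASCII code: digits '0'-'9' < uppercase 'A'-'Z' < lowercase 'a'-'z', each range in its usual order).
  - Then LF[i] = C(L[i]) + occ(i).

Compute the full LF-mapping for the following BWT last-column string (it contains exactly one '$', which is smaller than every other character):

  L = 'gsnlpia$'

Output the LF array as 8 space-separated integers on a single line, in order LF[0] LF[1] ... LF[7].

Char counts: '$':1, 'a':1, 'g':1, 'i':1, 'l':1, 'n':1, 'p':1, 's':1
C (first-col start): C('$')=0, C('a')=1, C('g')=2, C('i')=3, C('l')=4, C('n')=5, C('p')=6, C('s')=7
L[0]='g': occ=0, LF[0]=C('g')+0=2+0=2
L[1]='s': occ=0, LF[1]=C('s')+0=7+0=7
L[2]='n': occ=0, LF[2]=C('n')+0=5+0=5
L[3]='l': occ=0, LF[3]=C('l')+0=4+0=4
L[4]='p': occ=0, LF[4]=C('p')+0=6+0=6
L[5]='i': occ=0, LF[5]=C('i')+0=3+0=3
L[6]='a': occ=0, LF[6]=C('a')+0=1+0=1
L[7]='$': occ=0, LF[7]=C('$')+0=0+0=0

Answer: 2 7 5 4 6 3 1 0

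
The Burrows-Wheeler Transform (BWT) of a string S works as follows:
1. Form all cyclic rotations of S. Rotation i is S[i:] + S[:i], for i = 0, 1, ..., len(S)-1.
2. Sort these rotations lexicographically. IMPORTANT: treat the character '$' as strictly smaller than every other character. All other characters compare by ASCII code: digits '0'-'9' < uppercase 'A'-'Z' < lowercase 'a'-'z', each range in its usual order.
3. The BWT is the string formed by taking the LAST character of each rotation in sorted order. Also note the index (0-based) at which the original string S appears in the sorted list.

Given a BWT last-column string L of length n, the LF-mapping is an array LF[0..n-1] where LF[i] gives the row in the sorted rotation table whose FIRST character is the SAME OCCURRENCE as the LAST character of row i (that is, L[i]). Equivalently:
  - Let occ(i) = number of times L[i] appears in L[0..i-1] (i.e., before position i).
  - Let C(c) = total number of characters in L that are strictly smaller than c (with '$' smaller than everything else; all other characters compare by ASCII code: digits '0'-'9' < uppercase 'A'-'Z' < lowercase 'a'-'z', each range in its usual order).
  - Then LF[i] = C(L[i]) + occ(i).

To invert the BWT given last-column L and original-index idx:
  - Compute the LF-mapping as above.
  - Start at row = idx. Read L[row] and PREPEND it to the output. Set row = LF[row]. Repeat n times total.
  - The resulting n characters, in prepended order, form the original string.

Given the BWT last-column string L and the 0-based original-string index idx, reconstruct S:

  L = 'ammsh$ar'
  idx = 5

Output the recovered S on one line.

LF mapping: 1 4 5 7 3 0 2 6
Walk LF starting at row 5, prepending L[row]:
  step 1: row=5, L[5]='$', prepend. Next row=LF[5]=0
  step 2: row=0, L[0]='a', prepend. Next row=LF[0]=1
  step 3: row=1, L[1]='m', prepend. Next row=LF[1]=4
  step 4: row=4, L[4]='h', prepend. Next row=LF[4]=3
  step 5: row=3, L[3]='s', prepend. Next row=LF[3]=7
  step 6: row=7, L[7]='r', prepend. Next row=LF[7]=6
  step 7: row=6, L[6]='a', prepend. Next row=LF[6]=2
  step 8: row=2, L[2]='m', prepend. Next row=LF[2]=5
Reversed output: marshma$

Answer: marshma$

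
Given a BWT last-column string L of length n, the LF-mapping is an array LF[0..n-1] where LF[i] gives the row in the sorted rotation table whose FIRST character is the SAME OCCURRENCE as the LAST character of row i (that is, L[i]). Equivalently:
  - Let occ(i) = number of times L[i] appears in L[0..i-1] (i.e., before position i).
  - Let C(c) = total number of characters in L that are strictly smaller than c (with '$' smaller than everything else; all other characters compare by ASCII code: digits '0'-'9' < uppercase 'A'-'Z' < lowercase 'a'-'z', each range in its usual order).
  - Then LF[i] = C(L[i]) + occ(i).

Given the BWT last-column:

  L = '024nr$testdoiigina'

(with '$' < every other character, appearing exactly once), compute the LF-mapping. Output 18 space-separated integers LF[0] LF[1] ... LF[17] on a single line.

Answer: 1 2 3 11 14 0 16 6 15 17 5 13 8 9 7 10 12 4

Derivation:
Char counts: '$':1, '0':1, '2':1, '4':1, 'a':1, 'd':1, 'e':1, 'g':1, 'i':3, 'n':2, 'o':1, 'r':1, 's':1, 't':2
C (first-col start): C('$')=0, C('0')=1, C('2')=2, C('4')=3, C('a')=4, C('d')=5, C('e')=6, C('g')=7, C('i')=8, C('n')=11, C('o')=13, C('r')=14, C('s')=15, C('t')=16
L[0]='0': occ=0, LF[0]=C('0')+0=1+0=1
L[1]='2': occ=0, LF[1]=C('2')+0=2+0=2
L[2]='4': occ=0, LF[2]=C('4')+0=3+0=3
L[3]='n': occ=0, LF[3]=C('n')+0=11+0=11
L[4]='r': occ=0, LF[4]=C('r')+0=14+0=14
L[5]='$': occ=0, LF[5]=C('$')+0=0+0=0
L[6]='t': occ=0, LF[6]=C('t')+0=16+0=16
L[7]='e': occ=0, LF[7]=C('e')+0=6+0=6
L[8]='s': occ=0, LF[8]=C('s')+0=15+0=15
L[9]='t': occ=1, LF[9]=C('t')+1=16+1=17
L[10]='d': occ=0, LF[10]=C('d')+0=5+0=5
L[11]='o': occ=0, LF[11]=C('o')+0=13+0=13
L[12]='i': occ=0, LF[12]=C('i')+0=8+0=8
L[13]='i': occ=1, LF[13]=C('i')+1=8+1=9
L[14]='g': occ=0, LF[14]=C('g')+0=7+0=7
L[15]='i': occ=2, LF[15]=C('i')+2=8+2=10
L[16]='n': occ=1, LF[16]=C('n')+1=11+1=12
L[17]='a': occ=0, LF[17]=C('a')+0=4+0=4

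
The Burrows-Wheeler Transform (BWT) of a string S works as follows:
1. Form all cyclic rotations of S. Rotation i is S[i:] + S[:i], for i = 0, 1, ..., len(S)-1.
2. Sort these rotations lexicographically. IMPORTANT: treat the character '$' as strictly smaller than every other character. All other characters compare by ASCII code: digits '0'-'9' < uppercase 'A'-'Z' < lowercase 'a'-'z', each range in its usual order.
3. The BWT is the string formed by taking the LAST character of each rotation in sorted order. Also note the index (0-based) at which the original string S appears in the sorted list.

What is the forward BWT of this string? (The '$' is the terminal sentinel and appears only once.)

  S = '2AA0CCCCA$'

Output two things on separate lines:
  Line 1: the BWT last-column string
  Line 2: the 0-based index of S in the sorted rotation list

All 10 rotations (rotation i = S[i:]+S[:i]):
  rot[0] = 2AA0CCCCA$
  rot[1] = AA0CCCCA$2
  rot[2] = A0CCCCA$2A
  rot[3] = 0CCCCA$2AA
  rot[4] = CCCCA$2AA0
  rot[5] = CCCA$2AA0C
  rot[6] = CCA$2AA0CC
  rot[7] = CA$2AA0CCC
  rot[8] = A$2AA0CCCC
  rot[9] = $2AA0CCCCA
Sorted (with $ < everything):
  sorted[0] = $2AA0CCCCA  (last char: 'A')
  sorted[1] = 0CCCCA$2AA  (last char: 'A')
  sorted[2] = 2AA0CCCCA$  (last char: '$')
  sorted[3] = A$2AA0CCCC  (last char: 'C')
  sorted[4] = A0CCCCA$2A  (last char: 'A')
  sorted[5] = AA0CCCCA$2  (last char: '2')
  sorted[6] = CA$2AA0CCC  (last char: 'C')
  sorted[7] = CCA$2AA0CC  (last char: 'C')
  sorted[8] = CCCA$2AA0C  (last char: 'C')
  sorted[9] = CCCCA$2AA0  (last char: '0')
Last column: AA$CA2CCC0
Original string S is at sorted index 2

Answer: AA$CA2CCC0
2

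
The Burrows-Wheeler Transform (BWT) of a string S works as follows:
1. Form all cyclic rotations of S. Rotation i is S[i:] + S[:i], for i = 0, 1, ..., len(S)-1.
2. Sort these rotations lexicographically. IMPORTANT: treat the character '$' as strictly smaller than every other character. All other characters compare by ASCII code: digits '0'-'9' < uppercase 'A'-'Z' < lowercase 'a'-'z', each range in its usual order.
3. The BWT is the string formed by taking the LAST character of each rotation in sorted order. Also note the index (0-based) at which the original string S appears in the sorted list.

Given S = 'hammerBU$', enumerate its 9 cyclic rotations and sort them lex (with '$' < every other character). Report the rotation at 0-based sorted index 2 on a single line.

All 9 rotations (rotation i = S[i:]+S[:i]):
  rot[0] = hammerBU$
  rot[1] = ammerBU$h
  rot[2] = mmerBU$ha
  rot[3] = merBU$ham
  rot[4] = erBU$hamm
  rot[5] = rBU$hamme
  rot[6] = BU$hammer
  rot[7] = U$hammerB
  rot[8] = $hammerBU
Sorted (with $ < everything):
  sorted[0] = $hammerBU
  sorted[1] = BU$hammer
  sorted[2] = U$hammerB
  sorted[3] = ammerBU$h
  sorted[4] = erBU$hamm
  sorted[5] = hammerBU$
  sorted[6] = merBU$ham
  sorted[7] = mmerBU$ha
  sorted[8] = rBU$hamme
sorted[2] = U$hammerB

Answer: U$hammerB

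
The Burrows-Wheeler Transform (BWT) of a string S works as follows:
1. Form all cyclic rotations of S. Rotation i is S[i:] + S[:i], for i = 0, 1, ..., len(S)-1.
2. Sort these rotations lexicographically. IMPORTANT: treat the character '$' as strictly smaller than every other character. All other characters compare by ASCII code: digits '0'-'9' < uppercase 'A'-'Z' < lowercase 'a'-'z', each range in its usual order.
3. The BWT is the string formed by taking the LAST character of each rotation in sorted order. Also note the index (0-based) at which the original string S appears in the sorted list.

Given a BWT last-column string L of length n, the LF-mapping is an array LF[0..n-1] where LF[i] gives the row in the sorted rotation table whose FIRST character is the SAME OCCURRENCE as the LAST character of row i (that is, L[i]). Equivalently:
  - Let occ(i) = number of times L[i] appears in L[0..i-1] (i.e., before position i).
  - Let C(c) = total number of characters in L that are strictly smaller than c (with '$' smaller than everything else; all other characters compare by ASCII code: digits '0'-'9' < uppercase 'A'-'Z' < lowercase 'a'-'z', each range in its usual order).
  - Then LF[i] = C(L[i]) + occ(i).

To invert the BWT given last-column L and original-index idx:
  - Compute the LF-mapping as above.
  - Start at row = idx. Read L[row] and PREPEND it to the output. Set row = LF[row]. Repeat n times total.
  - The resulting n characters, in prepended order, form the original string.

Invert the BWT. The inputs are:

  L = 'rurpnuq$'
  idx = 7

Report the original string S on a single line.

Answer: urpqunr$

Derivation:
LF mapping: 4 6 5 2 1 7 3 0
Walk LF starting at row 7, prepending L[row]:
  step 1: row=7, L[7]='$', prepend. Next row=LF[7]=0
  step 2: row=0, L[0]='r', prepend. Next row=LF[0]=4
  step 3: row=4, L[4]='n', prepend. Next row=LF[4]=1
  step 4: row=1, L[1]='u', prepend. Next row=LF[1]=6
  step 5: row=6, L[6]='q', prepend. Next row=LF[6]=3
  step 6: row=3, L[3]='p', prepend. Next row=LF[3]=2
  step 7: row=2, L[2]='r', prepend. Next row=LF[2]=5
  step 8: row=5, L[5]='u', prepend. Next row=LF[5]=7
Reversed output: urpqunr$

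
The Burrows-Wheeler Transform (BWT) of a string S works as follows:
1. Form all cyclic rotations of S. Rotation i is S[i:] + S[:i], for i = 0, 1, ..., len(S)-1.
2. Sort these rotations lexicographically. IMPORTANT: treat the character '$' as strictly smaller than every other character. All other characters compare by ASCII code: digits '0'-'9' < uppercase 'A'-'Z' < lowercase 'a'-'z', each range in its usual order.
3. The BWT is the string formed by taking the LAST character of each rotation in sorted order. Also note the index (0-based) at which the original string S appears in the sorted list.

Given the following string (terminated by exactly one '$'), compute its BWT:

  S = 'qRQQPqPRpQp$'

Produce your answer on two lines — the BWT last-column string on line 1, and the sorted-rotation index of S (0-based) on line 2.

Answer: pqQQRpqPQRP$
11

Derivation:
All 12 rotations (rotation i = S[i:]+S[:i]):
  rot[0] = qRQQPqPRpQp$
  rot[1] = RQQPqPRpQp$q
  rot[2] = QQPqPRpQp$qR
  rot[3] = QPqPRpQp$qRQ
  rot[4] = PqPRpQp$qRQQ
  rot[5] = qPRpQp$qRQQP
  rot[6] = PRpQp$qRQQPq
  rot[7] = RpQp$qRQQPqP
  rot[8] = pQp$qRQQPqPR
  rot[9] = Qp$qRQQPqPRp
  rot[10] = p$qRQQPqPRpQ
  rot[11] = $qRQQPqPRpQp
Sorted (with $ < everything):
  sorted[0] = $qRQQPqPRpQp  (last char: 'p')
  sorted[1] = PRpQp$qRQQPq  (last char: 'q')
  sorted[2] = PqPRpQp$qRQQ  (last char: 'Q')
  sorted[3] = QPqPRpQp$qRQ  (last char: 'Q')
  sorted[4] = QQPqPRpQp$qR  (last char: 'R')
  sorted[5] = Qp$qRQQPqPRp  (last char: 'p')
  sorted[6] = RQQPqPRpQp$q  (last char: 'q')
  sorted[7] = RpQp$qRQQPqP  (last char: 'P')
  sorted[8] = p$qRQQPqPRpQ  (last char: 'Q')
  sorted[9] = pQp$qRQQPqPR  (last char: 'R')
  sorted[10] = qPRpQp$qRQQP  (last char: 'P')
  sorted[11] = qRQQPqPRpQp$  (last char: '$')
Last column: pqQQRpqPQRP$
Original string S is at sorted index 11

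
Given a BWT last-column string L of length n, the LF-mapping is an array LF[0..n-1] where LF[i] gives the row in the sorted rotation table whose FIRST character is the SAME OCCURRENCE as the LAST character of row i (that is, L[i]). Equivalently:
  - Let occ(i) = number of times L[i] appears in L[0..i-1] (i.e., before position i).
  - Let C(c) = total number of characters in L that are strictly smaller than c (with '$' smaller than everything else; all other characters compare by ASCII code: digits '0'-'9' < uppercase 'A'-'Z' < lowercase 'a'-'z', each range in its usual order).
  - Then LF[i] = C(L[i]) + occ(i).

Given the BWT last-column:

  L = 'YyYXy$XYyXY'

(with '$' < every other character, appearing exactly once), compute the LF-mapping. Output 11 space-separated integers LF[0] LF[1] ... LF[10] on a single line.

Answer: 4 8 5 1 9 0 2 6 10 3 7

Derivation:
Char counts: '$':1, 'X':3, 'Y':4, 'y':3
C (first-col start): C('$')=0, C('X')=1, C('Y')=4, C('y')=8
L[0]='Y': occ=0, LF[0]=C('Y')+0=4+0=4
L[1]='y': occ=0, LF[1]=C('y')+0=8+0=8
L[2]='Y': occ=1, LF[2]=C('Y')+1=4+1=5
L[3]='X': occ=0, LF[3]=C('X')+0=1+0=1
L[4]='y': occ=1, LF[4]=C('y')+1=8+1=9
L[5]='$': occ=0, LF[5]=C('$')+0=0+0=0
L[6]='X': occ=1, LF[6]=C('X')+1=1+1=2
L[7]='Y': occ=2, LF[7]=C('Y')+2=4+2=6
L[8]='y': occ=2, LF[8]=C('y')+2=8+2=10
L[9]='X': occ=2, LF[9]=C('X')+2=1+2=3
L[10]='Y': occ=3, LF[10]=C('Y')+3=4+3=7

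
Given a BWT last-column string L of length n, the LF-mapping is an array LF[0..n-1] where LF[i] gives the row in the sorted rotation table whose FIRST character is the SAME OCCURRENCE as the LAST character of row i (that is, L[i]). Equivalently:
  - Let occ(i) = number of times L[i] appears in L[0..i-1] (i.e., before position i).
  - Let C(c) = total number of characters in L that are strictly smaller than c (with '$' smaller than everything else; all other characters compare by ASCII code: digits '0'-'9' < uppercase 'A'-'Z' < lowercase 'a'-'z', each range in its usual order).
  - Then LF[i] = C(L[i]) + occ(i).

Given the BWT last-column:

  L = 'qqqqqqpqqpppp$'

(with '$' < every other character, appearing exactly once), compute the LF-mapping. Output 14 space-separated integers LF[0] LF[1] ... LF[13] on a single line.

Answer: 6 7 8 9 10 11 1 12 13 2 3 4 5 0

Derivation:
Char counts: '$':1, 'p':5, 'q':8
C (first-col start): C('$')=0, C('p')=1, C('q')=6
L[0]='q': occ=0, LF[0]=C('q')+0=6+0=6
L[1]='q': occ=1, LF[1]=C('q')+1=6+1=7
L[2]='q': occ=2, LF[2]=C('q')+2=6+2=8
L[3]='q': occ=3, LF[3]=C('q')+3=6+3=9
L[4]='q': occ=4, LF[4]=C('q')+4=6+4=10
L[5]='q': occ=5, LF[5]=C('q')+5=6+5=11
L[6]='p': occ=0, LF[6]=C('p')+0=1+0=1
L[7]='q': occ=6, LF[7]=C('q')+6=6+6=12
L[8]='q': occ=7, LF[8]=C('q')+7=6+7=13
L[9]='p': occ=1, LF[9]=C('p')+1=1+1=2
L[10]='p': occ=2, LF[10]=C('p')+2=1+2=3
L[11]='p': occ=3, LF[11]=C('p')+3=1+3=4
L[12]='p': occ=4, LF[12]=C('p')+4=1+4=5
L[13]='$': occ=0, LF[13]=C('$')+0=0+0=0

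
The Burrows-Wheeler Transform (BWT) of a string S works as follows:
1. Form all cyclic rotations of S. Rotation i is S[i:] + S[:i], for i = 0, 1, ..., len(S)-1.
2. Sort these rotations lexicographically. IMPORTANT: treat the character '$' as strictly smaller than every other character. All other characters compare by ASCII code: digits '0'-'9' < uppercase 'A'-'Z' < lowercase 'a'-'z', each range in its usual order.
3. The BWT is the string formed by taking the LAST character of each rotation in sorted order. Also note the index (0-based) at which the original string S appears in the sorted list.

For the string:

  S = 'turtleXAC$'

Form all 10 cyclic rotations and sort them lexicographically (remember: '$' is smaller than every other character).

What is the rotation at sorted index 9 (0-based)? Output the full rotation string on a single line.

Answer: urtleXAC$t

Derivation:
All 10 rotations (rotation i = S[i:]+S[:i]):
  rot[0] = turtleXAC$
  rot[1] = urtleXAC$t
  rot[2] = rtleXAC$tu
  rot[3] = tleXAC$tur
  rot[4] = leXAC$turt
  rot[5] = eXAC$turtl
  rot[6] = XAC$turtle
  rot[7] = AC$turtleX
  rot[8] = C$turtleXA
  rot[9] = $turtleXAC
Sorted (with $ < everything):
  sorted[0] = $turtleXAC
  sorted[1] = AC$turtleX
  sorted[2] = C$turtleXA
  sorted[3] = XAC$turtle
  sorted[4] = eXAC$turtl
  sorted[5] = leXAC$turt
  sorted[6] = rtleXAC$tu
  sorted[7] = tleXAC$tur
  sorted[8] = turtleXAC$
  sorted[9] = urtleXAC$t
sorted[9] = urtleXAC$t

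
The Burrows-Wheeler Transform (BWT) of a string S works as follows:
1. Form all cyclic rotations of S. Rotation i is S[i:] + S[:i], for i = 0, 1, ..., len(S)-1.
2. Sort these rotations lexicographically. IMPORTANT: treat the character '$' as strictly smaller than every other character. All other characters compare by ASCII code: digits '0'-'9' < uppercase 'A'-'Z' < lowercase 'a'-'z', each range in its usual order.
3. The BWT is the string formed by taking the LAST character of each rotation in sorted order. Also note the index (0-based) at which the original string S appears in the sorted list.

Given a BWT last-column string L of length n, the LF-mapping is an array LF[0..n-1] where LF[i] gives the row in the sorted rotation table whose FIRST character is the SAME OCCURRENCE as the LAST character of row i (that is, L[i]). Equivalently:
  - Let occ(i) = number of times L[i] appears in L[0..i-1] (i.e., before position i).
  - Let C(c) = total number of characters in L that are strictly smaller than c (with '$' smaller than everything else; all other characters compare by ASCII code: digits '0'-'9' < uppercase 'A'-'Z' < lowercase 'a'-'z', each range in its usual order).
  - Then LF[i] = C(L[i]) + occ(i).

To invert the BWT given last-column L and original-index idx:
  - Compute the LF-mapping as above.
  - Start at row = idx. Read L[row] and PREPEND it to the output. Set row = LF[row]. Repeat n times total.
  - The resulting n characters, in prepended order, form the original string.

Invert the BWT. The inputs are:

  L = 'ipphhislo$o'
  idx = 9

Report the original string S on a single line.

Answer: philosophi$

Derivation:
LF mapping: 3 8 9 1 2 4 10 5 6 0 7
Walk LF starting at row 9, prepending L[row]:
  step 1: row=9, L[9]='$', prepend. Next row=LF[9]=0
  step 2: row=0, L[0]='i', prepend. Next row=LF[0]=3
  step 3: row=3, L[3]='h', prepend. Next row=LF[3]=1
  step 4: row=1, L[1]='p', prepend. Next row=LF[1]=8
  step 5: row=8, L[8]='o', prepend. Next row=LF[8]=6
  step 6: row=6, L[6]='s', prepend. Next row=LF[6]=10
  step 7: row=10, L[10]='o', prepend. Next row=LF[10]=7
  step 8: row=7, L[7]='l', prepend. Next row=LF[7]=5
  step 9: row=5, L[5]='i', prepend. Next row=LF[5]=4
  step 10: row=4, L[4]='h', prepend. Next row=LF[4]=2
  step 11: row=2, L[2]='p', prepend. Next row=LF[2]=9
Reversed output: philosophi$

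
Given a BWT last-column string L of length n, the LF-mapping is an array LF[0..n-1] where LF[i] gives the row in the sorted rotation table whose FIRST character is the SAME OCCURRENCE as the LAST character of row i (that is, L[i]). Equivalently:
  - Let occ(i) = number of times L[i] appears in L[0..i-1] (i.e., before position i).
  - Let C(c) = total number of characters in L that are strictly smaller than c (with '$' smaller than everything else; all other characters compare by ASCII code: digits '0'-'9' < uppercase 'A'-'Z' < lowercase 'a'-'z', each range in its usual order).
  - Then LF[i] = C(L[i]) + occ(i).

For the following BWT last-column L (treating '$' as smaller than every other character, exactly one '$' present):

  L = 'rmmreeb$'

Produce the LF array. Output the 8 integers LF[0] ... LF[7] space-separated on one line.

Answer: 6 4 5 7 2 3 1 0

Derivation:
Char counts: '$':1, 'b':1, 'e':2, 'm':2, 'r':2
C (first-col start): C('$')=0, C('b')=1, C('e')=2, C('m')=4, C('r')=6
L[0]='r': occ=0, LF[0]=C('r')+0=6+0=6
L[1]='m': occ=0, LF[1]=C('m')+0=4+0=4
L[2]='m': occ=1, LF[2]=C('m')+1=4+1=5
L[3]='r': occ=1, LF[3]=C('r')+1=6+1=7
L[4]='e': occ=0, LF[4]=C('e')+0=2+0=2
L[5]='e': occ=1, LF[5]=C('e')+1=2+1=3
L[6]='b': occ=0, LF[6]=C('b')+0=1+0=1
L[7]='$': occ=0, LF[7]=C('$')+0=0+0=0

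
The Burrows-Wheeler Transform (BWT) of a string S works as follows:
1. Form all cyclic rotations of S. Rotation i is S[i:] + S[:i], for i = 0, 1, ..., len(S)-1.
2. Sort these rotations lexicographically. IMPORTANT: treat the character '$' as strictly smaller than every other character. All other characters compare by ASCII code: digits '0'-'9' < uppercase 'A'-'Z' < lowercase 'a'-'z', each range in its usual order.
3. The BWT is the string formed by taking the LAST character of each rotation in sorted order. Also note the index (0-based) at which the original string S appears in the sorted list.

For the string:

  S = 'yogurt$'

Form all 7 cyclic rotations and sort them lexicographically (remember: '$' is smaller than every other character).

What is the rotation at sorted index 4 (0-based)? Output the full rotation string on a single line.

Answer: t$yogur

Derivation:
All 7 rotations (rotation i = S[i:]+S[:i]):
  rot[0] = yogurt$
  rot[1] = ogurt$y
  rot[2] = gurt$yo
  rot[3] = urt$yog
  rot[4] = rt$yogu
  rot[5] = t$yogur
  rot[6] = $yogurt
Sorted (with $ < everything):
  sorted[0] = $yogurt
  sorted[1] = gurt$yo
  sorted[2] = ogurt$y
  sorted[3] = rt$yogu
  sorted[4] = t$yogur
  sorted[5] = urt$yog
  sorted[6] = yogurt$
sorted[4] = t$yogur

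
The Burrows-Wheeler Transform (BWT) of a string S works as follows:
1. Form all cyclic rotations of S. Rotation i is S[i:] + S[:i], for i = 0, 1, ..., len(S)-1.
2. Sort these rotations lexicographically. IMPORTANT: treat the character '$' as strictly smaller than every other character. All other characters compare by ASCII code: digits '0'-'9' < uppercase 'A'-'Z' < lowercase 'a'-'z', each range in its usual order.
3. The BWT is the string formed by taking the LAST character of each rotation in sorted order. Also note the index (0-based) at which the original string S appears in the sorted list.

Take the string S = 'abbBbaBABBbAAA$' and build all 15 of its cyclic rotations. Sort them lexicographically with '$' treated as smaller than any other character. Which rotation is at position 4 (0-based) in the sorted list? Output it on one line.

Answer: ABBbAAA$abbBbaB

Derivation:
All 15 rotations (rotation i = S[i:]+S[:i]):
  rot[0] = abbBbaBABBbAAA$
  rot[1] = bbBbaBABBbAAA$a
  rot[2] = bBbaBABBbAAA$ab
  rot[3] = BbaBABBbAAA$abb
  rot[4] = baBABBbAAA$abbB
  rot[5] = aBABBbAAA$abbBb
  rot[6] = BABBbAAA$abbBba
  rot[7] = ABBbAAA$abbBbaB
  rot[8] = BBbAAA$abbBbaBA
  rot[9] = BbAAA$abbBbaBAB
  rot[10] = bAAA$abbBbaBABB
  rot[11] = AAA$abbBbaBABBb
  rot[12] = AA$abbBbaBABBbA
  rot[13] = A$abbBbaBABBbAA
  rot[14] = $abbBbaBABBbAAA
Sorted (with $ < everything):
  sorted[0] = $abbBbaBABBbAAA
  sorted[1] = A$abbBbaBABBbAA
  sorted[2] = AA$abbBbaBABBbA
  sorted[3] = AAA$abbBbaBABBb
  sorted[4] = ABBbAAA$abbBbaB
  sorted[5] = BABBbAAA$abbBba
  sorted[6] = BBbAAA$abbBbaBA
  sorted[7] = BbAAA$abbBbaBAB
  sorted[8] = BbaBABBbAAA$abb
  sorted[9] = aBABBbAAA$abbBb
  sorted[10] = abbBbaBABBbAAA$
  sorted[11] = bAAA$abbBbaBABB
  sorted[12] = bBbaBABBbAAA$ab
  sorted[13] = baBABBbAAA$abbB
  sorted[14] = bbBbaBABBbAAA$a
sorted[4] = ABBbAAA$abbBbaB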